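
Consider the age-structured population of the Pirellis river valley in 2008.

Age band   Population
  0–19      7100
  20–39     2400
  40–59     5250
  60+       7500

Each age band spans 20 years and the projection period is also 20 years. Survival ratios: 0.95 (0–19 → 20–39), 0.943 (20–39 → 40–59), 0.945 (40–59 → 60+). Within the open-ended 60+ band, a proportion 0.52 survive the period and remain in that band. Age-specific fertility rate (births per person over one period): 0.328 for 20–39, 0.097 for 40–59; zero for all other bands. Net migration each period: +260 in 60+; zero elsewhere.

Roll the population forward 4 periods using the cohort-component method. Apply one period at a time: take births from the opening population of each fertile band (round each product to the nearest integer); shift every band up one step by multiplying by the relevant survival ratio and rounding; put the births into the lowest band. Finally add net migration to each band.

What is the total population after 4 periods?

10568

Call the bands 1 to 4, youngest first.
[period 1]
Births: 2400 * 0.328 = 787 ; 5250 * 0.097 = 509 — total 1296
Band 2: 7100 * 0.95 = 6745
Band 3: 2400 * 0.943 = 2263
Band 4: 5250 * 0.945 + 7500 * 0.52 = 4961 + 3900 = 8861
Net migration: Band 4 + 260 → 9121
Population now: 0–19=1296, 20–39=6745, 40–59=2263, 60+=9121
[period 2]
Births: 6745 * 0.328 = 2212 ; 2263 * 0.097 = 220 — total 2432
Band 2: 1296 * 0.95 = 1231
Band 3: 6745 * 0.943 = 6361
Band 4: 2263 * 0.945 + 9121 * 0.52 = 2139 + 4743 = 6882
Net migration: Band 4 + 260 → 7142
Population now: 0–19=2432, 20–39=1231, 40–59=6361, 60+=7142
[period 3]
Births: 1231 * 0.328 = 404 ; 6361 * 0.097 = 617 — total 1021
Band 2: 2432 * 0.95 = 2310
Band 3: 1231 * 0.943 = 1161
Band 4: 6361 * 0.945 + 7142 * 0.52 = 6011 + 3714 = 9725
Net migration: Band 4 + 260 → 9985
Population now: 0–19=1021, 20–39=2310, 40–59=1161, 60+=9985
[period 4]
Births: 2310 * 0.328 = 758 ; 1161 * 0.097 = 113 — total 871
Band 2: 1021 * 0.95 = 970
Band 3: 2310 * 0.943 = 2178
Band 4: 1161 * 0.945 + 9985 * 0.52 = 1097 + 5192 = 6289
Net migration: Band 4 + 260 → 6549
Population now: 0–19=871, 20–39=970, 40–59=2178, 60+=6549
Total after period 4: 871 + 970 + 2178 + 6549 = 10568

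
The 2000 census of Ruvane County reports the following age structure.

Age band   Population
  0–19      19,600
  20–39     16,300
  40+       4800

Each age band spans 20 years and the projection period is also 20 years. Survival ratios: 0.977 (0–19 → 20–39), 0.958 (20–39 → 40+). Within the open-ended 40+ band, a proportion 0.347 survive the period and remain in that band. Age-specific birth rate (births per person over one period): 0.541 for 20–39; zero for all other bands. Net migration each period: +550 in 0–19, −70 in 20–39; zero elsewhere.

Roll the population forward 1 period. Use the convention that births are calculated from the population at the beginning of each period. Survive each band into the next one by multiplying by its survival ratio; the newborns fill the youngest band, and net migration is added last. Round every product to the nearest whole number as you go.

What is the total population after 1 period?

Numbering the groups 1..3 from youngest to oldest:
After projecting period 1:
Births: 16300 × 0.541 = 8818
Group 2: 19600 × 0.977 = 19149
Group 3: 16300 × 0.958 + 4800 × 0.347 = 15615 + 1666 = 17281
Net migration: Group 1 + 550 → 9368; Group 2 − 70 → 19079
→ [9368, 19079, 17281]
Total after period 1: 9368 + 19079 + 17281 = 45728

45728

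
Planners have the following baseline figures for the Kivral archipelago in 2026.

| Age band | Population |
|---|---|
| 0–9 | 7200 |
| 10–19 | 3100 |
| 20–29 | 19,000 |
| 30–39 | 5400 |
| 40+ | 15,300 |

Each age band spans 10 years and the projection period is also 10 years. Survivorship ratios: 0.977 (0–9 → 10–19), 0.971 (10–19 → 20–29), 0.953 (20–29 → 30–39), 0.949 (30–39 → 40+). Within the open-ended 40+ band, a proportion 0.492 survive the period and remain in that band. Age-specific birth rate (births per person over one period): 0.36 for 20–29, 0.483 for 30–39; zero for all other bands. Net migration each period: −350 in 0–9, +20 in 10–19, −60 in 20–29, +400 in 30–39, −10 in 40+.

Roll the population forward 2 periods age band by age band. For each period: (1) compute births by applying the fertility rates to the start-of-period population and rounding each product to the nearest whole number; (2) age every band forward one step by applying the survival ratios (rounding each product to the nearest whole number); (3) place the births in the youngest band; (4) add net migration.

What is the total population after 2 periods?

52333

Period 1.
Births: 19000 × 0.36 = 6840  |  5400 × 0.483 = 2608 → total 9448
10–19: 7200 × 0.977 = 7034
20–29: 3100 × 0.971 = 3010
30–39: 19000 × 0.953 = 18107
40+: 5400 × 0.949 + 15300 × 0.492 = 5125 + 7528 = 12653
Net migration: 0–9 − 350 → 9098; 10–19 + 20 → 7054; 20–29 − 60 → 2950; 30–39 + 400 → 18507; 40+ − 10 → 12643
Giving 9098 / 7054 / 2950 / 18507 / 12643.
Period 2.
Births: 2950 × 0.36 = 1062  |  18507 × 0.483 = 8939 → total 10001
10–19: 9098 × 0.977 = 8889
20–29: 7054 × 0.971 = 6849
30–39: 2950 × 0.953 = 2811
40+: 18507 × 0.949 + 12643 × 0.492 = 17563 + 6220 = 23783
Net migration: 0–9 − 350 → 9651; 10–19 + 20 → 8909; 20–29 − 60 → 6789; 30–39 + 400 → 3211; 40+ − 10 → 23773
Giving 9651 / 8909 / 6789 / 3211 / 23773.
Total after period 2: 9651 + 8909 + 6789 + 3211 + 23773 = 52333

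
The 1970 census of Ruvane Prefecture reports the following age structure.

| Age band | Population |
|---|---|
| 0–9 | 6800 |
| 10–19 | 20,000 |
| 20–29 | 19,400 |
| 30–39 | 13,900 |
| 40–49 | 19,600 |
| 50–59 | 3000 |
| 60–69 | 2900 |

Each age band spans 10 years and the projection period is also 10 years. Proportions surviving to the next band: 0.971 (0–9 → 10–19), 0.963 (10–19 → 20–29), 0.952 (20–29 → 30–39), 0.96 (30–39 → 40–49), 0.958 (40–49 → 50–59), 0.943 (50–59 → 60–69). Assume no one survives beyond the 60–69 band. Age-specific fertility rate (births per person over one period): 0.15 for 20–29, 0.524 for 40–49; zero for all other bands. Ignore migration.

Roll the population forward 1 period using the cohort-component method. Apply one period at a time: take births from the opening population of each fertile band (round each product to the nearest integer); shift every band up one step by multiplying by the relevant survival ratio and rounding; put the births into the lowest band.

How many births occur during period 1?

13180

Numbering the groups 1..7 from youngest to oldest:
Period 1:
Births: 19400 × 0.15 = 2910 ; 19600 × 0.524 = 10270 — total 13180
Group 2: 6800 × 0.971 = 6603
Group 3: 20000 × 0.963 = 19260
Group 4: 19400 × 0.952 = 18469
Group 5: 13900 × 0.96 = 13344
Group 6: 19600 × 0.958 = 18777
Group 7: 3000 × 0.943 = 2829
Giving 13180 / 6603 / 19260 / 18469 / 13344 / 18777 / 2829.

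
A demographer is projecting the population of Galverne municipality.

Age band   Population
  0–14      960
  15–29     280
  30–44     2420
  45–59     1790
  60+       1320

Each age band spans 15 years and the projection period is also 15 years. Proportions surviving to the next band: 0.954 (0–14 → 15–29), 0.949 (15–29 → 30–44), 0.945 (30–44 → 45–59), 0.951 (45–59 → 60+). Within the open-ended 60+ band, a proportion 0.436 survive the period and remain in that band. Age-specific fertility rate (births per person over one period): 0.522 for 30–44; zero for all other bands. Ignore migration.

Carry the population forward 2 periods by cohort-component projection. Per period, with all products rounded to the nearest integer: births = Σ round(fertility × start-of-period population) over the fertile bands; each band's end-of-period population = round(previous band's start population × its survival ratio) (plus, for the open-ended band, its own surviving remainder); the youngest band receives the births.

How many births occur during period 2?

After projecting period 1:
Births: 2420 * 0.522 = 1263
15–29: 960 * 0.954 = 916
30–44: 280 * 0.949 = 266
45–59: 2420 * 0.945 = 2287
60+: 1790 * 0.951 + 1320 * 0.436 = 1702 + 576 = 2278
Population now: 0–14=1263, 15–29=916, 30–44=266, 45–59=2287, 60+=2278
After projecting period 2:
Births: 266 * 0.522 = 139
15–29: 1263 * 0.954 = 1205
30–44: 916 * 0.949 = 869
45–59: 266 * 0.945 = 251
60+: 2287 * 0.951 + 2278 * 0.436 = 2175 + 993 = 3168
Population now: 0–14=139, 15–29=1205, 30–44=869, 45–59=251, 60+=3168

139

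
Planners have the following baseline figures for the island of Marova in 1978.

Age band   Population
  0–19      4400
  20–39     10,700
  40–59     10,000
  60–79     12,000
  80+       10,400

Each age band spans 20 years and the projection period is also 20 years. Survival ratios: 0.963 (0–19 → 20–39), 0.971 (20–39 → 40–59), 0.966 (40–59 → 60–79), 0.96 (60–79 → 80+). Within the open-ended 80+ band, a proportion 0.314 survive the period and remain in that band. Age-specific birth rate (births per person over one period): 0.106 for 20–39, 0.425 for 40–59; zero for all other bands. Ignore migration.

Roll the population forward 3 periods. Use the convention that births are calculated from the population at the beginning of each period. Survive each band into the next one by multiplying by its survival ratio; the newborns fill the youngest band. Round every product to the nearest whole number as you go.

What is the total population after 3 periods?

29998

Let group 1 be 0–19 through group 5 = 80+.
Period 1:
Births: 10700 * 0.106 = 1134, 10000 * 0.425 = 4250 → total 5384
Group 2: 4400 * 0.963 = 4237
Group 3: 10700 * 0.971 = 10390
Group 4: 10000 * 0.966 = 9660
Group 5: 12000 * 0.96 + 10400 * 0.314 = 11520 + 3266 = 14786
Giving 5384 / 4237 / 10390 / 9660 / 14786.
Period 2:
Births: 4237 * 0.106 = 449, 10390 * 0.425 = 4416 → total 4865
Group 2: 5384 * 0.963 = 5185
Group 3: 4237 * 0.971 = 4114
Group 4: 10390 * 0.966 = 10037
Group 5: 9660 * 0.96 + 14786 * 0.314 = 9274 + 4643 = 13917
Giving 4865 / 5185 / 4114 / 10037 / 13917.
Period 3:
Births: 5185 * 0.106 = 550, 4114 * 0.425 = 1748 → total 2298
Group 2: 4865 * 0.963 = 4685
Group 3: 5185 * 0.971 = 5035
Group 4: 4114 * 0.966 = 3974
Group 5: 10037 * 0.96 + 13917 * 0.314 = 9636 + 4370 = 14006
Giving 2298 / 4685 / 5035 / 3974 / 14006.
Total after period 3: 2298 + 4685 + 5035 + 3974 + 14006 = 29998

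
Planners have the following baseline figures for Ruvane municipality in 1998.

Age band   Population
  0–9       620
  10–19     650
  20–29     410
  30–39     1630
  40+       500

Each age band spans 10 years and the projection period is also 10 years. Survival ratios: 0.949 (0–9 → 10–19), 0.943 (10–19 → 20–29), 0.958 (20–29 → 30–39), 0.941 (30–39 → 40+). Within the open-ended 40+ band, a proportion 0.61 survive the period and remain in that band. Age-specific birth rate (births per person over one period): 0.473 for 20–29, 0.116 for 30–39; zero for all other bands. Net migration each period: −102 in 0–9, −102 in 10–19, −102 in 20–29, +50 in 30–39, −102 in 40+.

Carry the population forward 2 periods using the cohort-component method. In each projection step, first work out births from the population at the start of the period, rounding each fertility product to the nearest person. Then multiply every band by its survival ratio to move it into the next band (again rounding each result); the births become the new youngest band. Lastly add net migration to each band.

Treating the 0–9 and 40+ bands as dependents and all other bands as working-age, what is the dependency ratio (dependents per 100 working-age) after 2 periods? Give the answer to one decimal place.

(Bands numbered youngest = 1 to oldest = 5.)
After projecting period 1:
Births: 410 × 0.473 = 194, 1630 × 0.116 = 189 ⇒ total 383
Band 2: 620 × 0.949 = 588
Band 3: 650 × 0.943 = 613
Band 4: 410 × 0.958 = 393
Band 5: 1630 × 0.941 + 500 × 0.61 = 1534 + 305 = 1839
Net migration: Band 1 − 102 → 281; Band 2 − 102 → 486; Band 3 − 102 → 511; Band 4 + 50 → 443; Band 5 − 102 → 1737
Population now: 0–9=281, 10–19=486, 20–29=511, 30–39=443, 40+=1737
After projecting period 2:
Births: 511 × 0.473 = 242, 443 × 0.116 = 51 ⇒ total 293
Band 2: 281 × 0.949 = 267
Band 3: 486 × 0.943 = 458
Band 4: 511 × 0.958 = 490
Band 5: 443 × 0.941 + 1737 × 0.61 = 417 + 1060 = 1477
Net migration: Band 1 − 102 → 191; Band 2 − 102 → 165; Band 3 − 102 → 356; Band 4 + 50 → 540; Band 5 − 102 → 1375
Population now: 0–9=191, 10–19=165, 20–29=356, 30–39=540, 40+=1375
Dependents (band 0–9 + band 40+) = 191 + 1375 = 1566; working-age = 1061; ratio = 1566/1061 × 100 = 147.6

147.6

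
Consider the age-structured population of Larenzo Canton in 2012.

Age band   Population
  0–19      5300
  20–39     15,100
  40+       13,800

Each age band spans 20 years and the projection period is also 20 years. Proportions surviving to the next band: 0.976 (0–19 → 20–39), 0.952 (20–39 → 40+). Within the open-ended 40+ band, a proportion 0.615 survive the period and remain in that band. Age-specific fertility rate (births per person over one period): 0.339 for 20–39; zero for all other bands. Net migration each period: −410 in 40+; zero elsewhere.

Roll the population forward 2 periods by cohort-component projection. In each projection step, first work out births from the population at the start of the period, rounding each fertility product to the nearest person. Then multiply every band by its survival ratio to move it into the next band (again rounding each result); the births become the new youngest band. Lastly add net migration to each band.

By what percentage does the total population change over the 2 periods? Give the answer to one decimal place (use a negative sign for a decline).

Let band 1 be 0–19 through band 3 = 40+.
[period 1]
Births: 15100 × 0.339 = 5119
Band 2: 5300 × 0.976 = 5173
Band 3: 15100 × 0.952 + 13800 × 0.615 = 14375 + 8487 = 22862
Net migration: Band 3 − 410 → 22452
Giving 5119 / 5173 / 22452.
[period 2]
Births: 5173 × 0.339 = 1754
Band 2: 5119 × 0.976 = 4996
Band 3: 5173 × 0.952 + 22452 × 0.615 = 4925 + 13808 = 18733
Net migration: Band 3 − 410 → 18323
Giving 1754 / 4996 / 18323.
Total: 34200 → 25073; change = -9127; percentage change = -26.7%

-26.7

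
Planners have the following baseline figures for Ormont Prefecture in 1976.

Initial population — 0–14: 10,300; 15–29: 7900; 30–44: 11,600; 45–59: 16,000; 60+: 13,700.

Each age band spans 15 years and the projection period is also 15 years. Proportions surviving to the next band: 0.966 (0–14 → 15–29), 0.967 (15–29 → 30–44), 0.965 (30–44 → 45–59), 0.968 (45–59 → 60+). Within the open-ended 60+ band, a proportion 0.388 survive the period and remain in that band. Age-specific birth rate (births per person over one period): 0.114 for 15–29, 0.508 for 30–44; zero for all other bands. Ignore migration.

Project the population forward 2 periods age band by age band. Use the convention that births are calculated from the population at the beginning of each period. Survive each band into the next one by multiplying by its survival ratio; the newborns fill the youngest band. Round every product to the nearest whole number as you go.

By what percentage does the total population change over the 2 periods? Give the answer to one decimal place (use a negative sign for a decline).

Numbering the bands 1..5 from youngest to oldest:
Period 1:
Births: 7900 × 0.114 = 901, 11600 × 0.508 = 5893 ⇒ total 6794
Band 2: 10300 × 0.966 = 9950
Band 3: 7900 × 0.967 = 7639
Band 4: 11600 × 0.965 = 11194
Band 5: 16000 × 0.968 + 13700 × 0.388 = 15488 + 5316 = 20804
→ [6794, 9950, 7639, 11194, 20804]
Period 2:
Births: 9950 × 0.114 = 1134, 7639 × 0.508 = 3881 ⇒ total 5015
Band 2: 6794 × 0.966 = 6563
Band 3: 9950 × 0.967 = 9622
Band 4: 7639 × 0.965 = 7372
Band 5: 11194 × 0.968 + 20804 × 0.388 = 10836 + 8072 = 18908
→ [5015, 6563, 9622, 7372, 18908]
Total: 59500 → 47480; change = -12020; percentage change = -20.2%

-20.2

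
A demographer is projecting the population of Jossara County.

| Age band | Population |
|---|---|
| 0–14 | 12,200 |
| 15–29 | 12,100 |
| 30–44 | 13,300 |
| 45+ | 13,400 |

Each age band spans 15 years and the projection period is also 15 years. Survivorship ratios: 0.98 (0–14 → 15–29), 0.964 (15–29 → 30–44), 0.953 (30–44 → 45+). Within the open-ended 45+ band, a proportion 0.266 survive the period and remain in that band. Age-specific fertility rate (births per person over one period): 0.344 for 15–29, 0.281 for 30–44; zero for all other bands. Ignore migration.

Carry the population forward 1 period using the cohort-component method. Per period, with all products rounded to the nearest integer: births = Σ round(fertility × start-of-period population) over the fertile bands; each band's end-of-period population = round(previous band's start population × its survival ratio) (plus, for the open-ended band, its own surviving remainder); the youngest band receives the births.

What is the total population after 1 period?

Let band 1 be 0–14 through band 4 = 45+.
— Period 1 —
Births: 12100 × 0.344 = 4162, 13300 × 0.281 = 3737 → total 7899
Band 2: 12200 × 0.98 = 11956
Band 3: 12100 × 0.964 = 11664
Band 4: 13300 × 0.953 + 13400 × 0.266 = 12675 + 3564 = 16239
→ [7899, 11956, 11664, 16239]
Total after period 1: 7899 + 11956 + 11664 + 16239 = 47758

47758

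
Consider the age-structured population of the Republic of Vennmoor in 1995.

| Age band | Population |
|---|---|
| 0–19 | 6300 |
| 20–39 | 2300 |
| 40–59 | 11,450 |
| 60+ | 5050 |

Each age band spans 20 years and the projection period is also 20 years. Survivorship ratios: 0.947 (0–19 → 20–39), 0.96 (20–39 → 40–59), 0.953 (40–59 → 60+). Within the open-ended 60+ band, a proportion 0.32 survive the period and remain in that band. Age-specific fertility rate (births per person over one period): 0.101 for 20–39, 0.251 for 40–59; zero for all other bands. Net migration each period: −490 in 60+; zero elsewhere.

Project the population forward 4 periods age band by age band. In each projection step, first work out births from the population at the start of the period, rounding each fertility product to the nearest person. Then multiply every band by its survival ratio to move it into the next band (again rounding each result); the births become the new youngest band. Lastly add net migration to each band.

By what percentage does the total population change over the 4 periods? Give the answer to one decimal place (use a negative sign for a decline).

-68.7

(Bands numbered youngest = 1 to oldest = 4.)
[period 1]
Births: 2300 × 0.101 = 232 ; 11450 × 0.251 = 2874 ⇒ total 3106
Band 2: 6300 × 0.947 = 5966
Band 3: 2300 × 0.96 = 2208
Band 4: 11450 × 0.953 + 5050 × 0.32 = 10912 + 1616 = 12528
Net migration: Band 4 − 490 → 12038
Giving 3106 / 5966 / 2208 / 12038.
[period 2]
Births: 5966 × 0.101 = 603 ; 2208 × 0.251 = 554 ⇒ total 1157
Band 2: 3106 × 0.947 = 2941
Band 3: 5966 × 0.96 = 5727
Band 4: 2208 × 0.953 + 12038 × 0.32 = 2104 + 3852 = 5956
Net migration: Band 4 − 490 → 5466
Giving 1157 / 2941 / 5727 / 5466.
[period 3]
Births: 2941 × 0.101 = 297 ; 5727 × 0.251 = 1437 ⇒ total 1734
Band 2: 1157 × 0.947 = 1096
Band 3: 2941 × 0.96 = 2823
Band 4: 5727 × 0.953 + 5466 × 0.32 = 5458 + 1749 = 7207
Net migration: Band 4 − 490 → 6717
Giving 1734 / 1096 / 2823 / 6717.
[period 4]
Births: 1096 × 0.101 = 111 ; 2823 × 0.251 = 709 ⇒ total 820
Band 2: 1734 × 0.947 = 1642
Band 3: 1096 × 0.96 = 1052
Band 4: 2823 × 0.953 + 6717 × 0.32 = 2690 + 2149 = 4839
Net migration: Band 4 − 490 → 4349
Giving 820 / 1642 / 1052 / 4349.
Total: 25100 → 7863; change = -17237; percentage change = -68.7%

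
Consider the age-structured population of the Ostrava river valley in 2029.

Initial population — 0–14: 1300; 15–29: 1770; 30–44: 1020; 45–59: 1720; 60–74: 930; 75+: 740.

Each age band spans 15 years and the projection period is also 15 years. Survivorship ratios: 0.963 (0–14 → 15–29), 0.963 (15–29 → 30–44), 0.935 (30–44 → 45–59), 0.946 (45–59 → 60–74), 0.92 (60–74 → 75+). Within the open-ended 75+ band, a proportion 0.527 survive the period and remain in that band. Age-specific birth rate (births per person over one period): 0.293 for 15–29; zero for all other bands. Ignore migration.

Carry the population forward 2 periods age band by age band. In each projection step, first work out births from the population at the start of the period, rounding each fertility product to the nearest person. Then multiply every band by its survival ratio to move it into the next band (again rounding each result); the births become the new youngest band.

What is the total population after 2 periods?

6723

Call the bands 1 to 6, youngest first.
Period 1:
Births: 1770 × 0.293 = 519
Band 2: 1300 × 0.963 = 1252
Band 3: 1770 × 0.963 = 1705
Band 4: 1020 × 0.935 = 954
Band 5: 1720 × 0.946 = 1627
Band 6: 930 × 0.92 + 740 × 0.527 = 856 + 390 = 1246
End of period: [519, 1252, 1705, 954, 1627, 1246]
Period 2:
Births: 1252 × 0.293 = 367
Band 2: 519 × 0.963 = 500
Band 3: 1252 × 0.963 = 1206
Band 4: 1705 × 0.935 = 1594
Band 5: 954 × 0.946 = 902
Band 6: 1627 × 0.92 + 1246 × 0.527 = 1497 + 657 = 2154
End of period: [367, 500, 1206, 1594, 902, 2154]
Total after period 2: 367 + 500 + 1206 + 1594 + 902 + 2154 = 6723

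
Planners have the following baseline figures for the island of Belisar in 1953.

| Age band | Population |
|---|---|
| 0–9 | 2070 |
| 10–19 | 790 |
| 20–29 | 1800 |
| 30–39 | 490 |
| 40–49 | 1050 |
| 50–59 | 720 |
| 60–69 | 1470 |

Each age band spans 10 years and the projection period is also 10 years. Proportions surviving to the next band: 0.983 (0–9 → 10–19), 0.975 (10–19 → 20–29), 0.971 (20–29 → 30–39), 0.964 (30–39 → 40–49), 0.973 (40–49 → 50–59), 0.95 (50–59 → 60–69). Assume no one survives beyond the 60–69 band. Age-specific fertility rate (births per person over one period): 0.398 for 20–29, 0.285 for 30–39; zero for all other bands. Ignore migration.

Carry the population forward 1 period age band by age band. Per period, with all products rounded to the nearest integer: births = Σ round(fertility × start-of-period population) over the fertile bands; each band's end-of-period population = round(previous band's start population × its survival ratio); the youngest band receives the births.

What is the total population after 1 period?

Period 1.
Births: 1800 * 0.398 = 716  |  490 * 0.285 = 140 → total 856
10–19: 2070 * 0.983 = 2035
20–29: 790 * 0.975 = 770
30–39: 1800 * 0.971 = 1748
40–49: 490 * 0.964 = 472
50–59: 1050 * 0.973 = 1022
60–69: 720 * 0.95 = 684
End of period: [856, 2035, 770, 1748, 472, 1022, 684]
Total after period 1: 856 + 2035 + 770 + 1748 + 472 + 1022 + 684 = 7587

7587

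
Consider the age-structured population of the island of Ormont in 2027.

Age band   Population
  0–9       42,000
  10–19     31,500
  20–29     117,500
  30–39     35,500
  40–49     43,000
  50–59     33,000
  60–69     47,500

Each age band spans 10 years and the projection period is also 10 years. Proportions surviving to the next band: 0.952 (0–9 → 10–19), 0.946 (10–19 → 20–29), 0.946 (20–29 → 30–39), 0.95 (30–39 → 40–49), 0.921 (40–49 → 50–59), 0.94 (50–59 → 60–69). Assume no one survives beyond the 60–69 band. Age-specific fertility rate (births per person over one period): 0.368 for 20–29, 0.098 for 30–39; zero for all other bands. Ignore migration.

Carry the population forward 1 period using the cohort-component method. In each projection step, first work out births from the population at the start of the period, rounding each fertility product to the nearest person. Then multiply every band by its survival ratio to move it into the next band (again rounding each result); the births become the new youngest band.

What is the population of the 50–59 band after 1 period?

39603

After projecting period 1:
Births: 117500 × 0.368 = 43240  |  35500 × 0.098 = 3479 ⇒ total 46719
10–19: 42000 × 0.952 = 39984
20–29: 31500 × 0.946 = 29799
30–39: 117500 × 0.946 = 111155
40–49: 35500 × 0.95 = 33725
50–59: 43000 × 0.921 = 39603
60–69: 33000 × 0.94 = 31020
Population now: 0–9=46719, 10–19=39984, 20–29=29799, 30–39=111155, 40–49=33725, 50–59=39603, 60–69=31020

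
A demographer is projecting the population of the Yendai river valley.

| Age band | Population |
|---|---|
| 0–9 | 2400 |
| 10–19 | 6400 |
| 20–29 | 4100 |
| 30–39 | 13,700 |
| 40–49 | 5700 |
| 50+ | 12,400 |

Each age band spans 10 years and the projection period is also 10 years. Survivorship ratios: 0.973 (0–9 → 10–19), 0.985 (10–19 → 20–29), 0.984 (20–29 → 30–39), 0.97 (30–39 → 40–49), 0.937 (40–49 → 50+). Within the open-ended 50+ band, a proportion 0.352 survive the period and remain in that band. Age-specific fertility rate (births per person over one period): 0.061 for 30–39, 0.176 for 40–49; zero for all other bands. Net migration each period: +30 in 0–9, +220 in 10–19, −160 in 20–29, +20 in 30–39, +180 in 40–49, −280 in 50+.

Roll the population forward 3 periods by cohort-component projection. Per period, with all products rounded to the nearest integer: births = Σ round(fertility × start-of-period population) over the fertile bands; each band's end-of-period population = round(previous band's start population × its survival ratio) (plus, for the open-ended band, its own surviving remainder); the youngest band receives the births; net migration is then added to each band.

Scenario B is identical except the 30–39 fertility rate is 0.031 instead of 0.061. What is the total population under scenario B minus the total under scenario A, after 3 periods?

-694

Call the bands 1 to 6, youngest first.
Period 1.
Births: 13700 × 0.061 = 836 ; 5700 × 0.176 = 1003 — total 1839
Band 2: 2400 × 0.973 = 2335
Band 3: 6400 × 0.985 = 6304
Band 4: 4100 × 0.984 = 4034
Band 5: 13700 × 0.97 = 13289
Band 6: 5700 × 0.937 + 12400 × 0.352 = 5341 + 4365 = 9706
Net migration: Band 1 + 30 → 1869; Band 2 + 220 → 2555; Band 3 − 160 → 6144; Band 4 + 20 → 4054; Band 5 + 180 → 13469; Band 6 − 280 → 9426
End of period: [1869, 2555, 6144, 4054, 13469, 9426]
Period 2.
Births: 4054 × 0.061 = 247 ; 13469 × 0.176 = 2371 — total 2618
Band 2: 1869 × 0.973 = 1819
Band 3: 2555 × 0.985 = 2517
Band 4: 6144 × 0.984 = 6046
Band 5: 4054 × 0.97 = 3932
Band 6: 13469 × 0.937 + 9426 × 0.352 = 12620 + 3318 = 15938
Net migration: Band 1 + 30 → 2648; Band 2 + 220 → 2039; Band 3 − 160 → 2357; Band 4 + 20 → 6066; Band 5 + 180 → 4112; Band 6 − 280 → 15658
End of period: [2648, 2039, 2357, 6066, 4112, 15658]
Period 3.
Births: 6066 × 0.061 = 370 ; 4112 × 0.176 = 724 — total 1094
Band 2: 2648 × 0.973 = 2577
Band 3: 2039 × 0.985 = 2008
Band 4: 2357 × 0.984 = 2319
Band 5: 6066 × 0.97 = 5884
Band 6: 4112 × 0.937 + 15658 × 0.352 = 3853 + 5512 = 9365
Net migration: Band 1 + 30 → 1124; Band 2 + 220 → 2797; Band 3 − 160 → 1848; Band 4 + 20 → 2339; Band 5 + 180 → 6064; Band 6 − 280 → 9085
End of period: [1124, 2797, 1848, 2339, 6064, 9085]
Scenario A total after 3 periods: 23257
Scenario B projection —
Period 1.
Births: 13700 × 0.031 = 425 ; 5700 × 0.176 = 1003 — total 1428
Band 2: 2400 × 0.973 = 2335
Band 3: 6400 × 0.985 = 6304
Band 4: 4100 × 0.984 = 4034
Band 5: 13700 × 0.97 = 13289
Band 6: 5700 × 0.937 + 12400 × 0.352 = 5341 + 4365 = 9706
Net migration: Band 1 + 30 → 1458; Band 2 + 220 → 2555; Band 3 − 160 → 6144; Band 4 + 20 → 4054; Band 5 + 180 → 13469; Band 6 − 280 → 9426
End of period: [1458, 2555, 6144, 4054, 13469, 9426]
Period 2.
Births: 4054 × 0.031 = 126 ; 13469 × 0.176 = 2371 — total 2497
Band 2: 1458 × 0.973 = 1419
Band 3: 2555 × 0.985 = 2517
Band 4: 6144 × 0.984 = 6046
Band 5: 4054 × 0.97 = 3932
Band 6: 13469 × 0.937 + 9426 × 0.352 = 12620 + 3318 = 15938
Net migration: Band 1 + 30 → 2527; Band 2 + 220 → 1639; Band 3 − 160 → 2357; Band 4 + 20 → 6066; Band 5 + 180 → 4112; Band 6 − 280 → 15658
End of period: [2527, 1639, 2357, 6066, 4112, 15658]
Period 3.
Births: 6066 × 0.031 = 188 ; 4112 × 0.176 = 724 — total 912
Band 2: 2527 × 0.973 = 2459
Band 3: 1639 × 0.985 = 1614
Band 4: 2357 × 0.984 = 2319
Band 5: 6066 × 0.97 = 5884
Band 6: 4112 × 0.937 + 15658 × 0.352 = 3853 + 5512 = 9365
Net migration: Band 1 + 30 → 942; Band 2 + 220 → 2679; Band 3 − 160 → 1454; Band 4 + 20 → 2339; Band 5 + 180 → 6064; Band 6 − 280 → 9085
End of period: [942, 2679, 1454, 2339, 6064, 9085]
Scenario B total after 3 periods: 22563
Difference B − A = 22563 − 23257 = -694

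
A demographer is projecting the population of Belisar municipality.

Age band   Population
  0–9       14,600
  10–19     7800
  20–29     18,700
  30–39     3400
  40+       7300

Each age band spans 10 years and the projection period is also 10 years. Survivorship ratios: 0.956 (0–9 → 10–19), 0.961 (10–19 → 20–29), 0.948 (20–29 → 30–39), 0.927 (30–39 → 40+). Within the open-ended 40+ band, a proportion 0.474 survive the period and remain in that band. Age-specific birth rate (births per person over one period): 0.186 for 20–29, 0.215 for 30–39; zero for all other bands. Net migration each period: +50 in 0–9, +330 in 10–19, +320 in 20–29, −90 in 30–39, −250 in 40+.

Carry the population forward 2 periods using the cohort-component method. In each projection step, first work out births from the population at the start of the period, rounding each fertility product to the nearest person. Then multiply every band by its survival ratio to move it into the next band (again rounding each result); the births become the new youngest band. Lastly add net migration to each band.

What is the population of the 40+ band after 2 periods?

(Groups numbered youngest = 1 to oldest = 5.)
[period 1]
Births: 18700 × 0.186 = 3478  |  3400 × 0.215 = 731 → 4209
Group 2: 14600 × 0.956 = 13958
Group 3: 7800 × 0.961 = 7496
Group 4: 18700 × 0.948 = 17728
Group 5: 3400 × 0.927 + 7300 × 0.474 = 3152 + 3460 = 6612
Net migration: Group 1 + 50 → 4259; Group 2 + 330 → 14288; Group 3 + 320 → 7816; Group 4 − 90 → 17638; Group 5 − 250 → 6362
Population now: 0–9=4259, 10–19=14288, 20–29=7816, 30–39=17638, 40+=6362
[period 2]
Births: 7816 × 0.186 = 1454  |  17638 × 0.215 = 3792 → 5246
Group 2: 4259 × 0.956 = 4072
Group 3: 14288 × 0.961 = 13731
Group 4: 7816 × 0.948 = 7410
Group 5: 17638 × 0.927 + 6362 × 0.474 = 16350 + 3016 = 19366
Net migration: Group 1 + 50 → 5296; Group 2 + 330 → 4402; Group 3 + 320 → 14051; Group 4 − 90 → 7320; Group 5 − 250 → 19116
Population now: 0–9=5296, 10–19=4402, 20–29=14051, 30–39=7320, 40+=19116

19116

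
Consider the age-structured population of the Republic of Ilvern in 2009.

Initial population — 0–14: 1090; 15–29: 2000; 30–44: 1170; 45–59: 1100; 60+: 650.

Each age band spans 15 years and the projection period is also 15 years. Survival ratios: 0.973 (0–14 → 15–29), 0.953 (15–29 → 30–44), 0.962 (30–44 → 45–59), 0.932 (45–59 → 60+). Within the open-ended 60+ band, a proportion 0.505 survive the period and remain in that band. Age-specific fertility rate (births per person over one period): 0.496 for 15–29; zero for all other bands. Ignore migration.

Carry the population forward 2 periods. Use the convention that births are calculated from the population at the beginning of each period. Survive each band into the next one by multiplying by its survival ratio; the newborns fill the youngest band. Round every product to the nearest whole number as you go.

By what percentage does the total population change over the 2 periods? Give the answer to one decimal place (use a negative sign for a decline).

Numbering the groups 1..5 from youngest to oldest:
Period 1:
Births: 2000 * 0.496 = 992
Group 2: 1090 * 0.973 = 1061
Group 3: 2000 * 0.953 = 1906
Group 4: 1170 * 0.962 = 1126
Group 5: 1100 * 0.932 + 650 * 0.505 = 1025 + 328 = 1353
End of period: [992, 1061, 1906, 1126, 1353]
Period 2:
Births: 1061 * 0.496 = 526
Group 2: 992 * 0.973 = 965
Group 3: 1061 * 0.953 = 1011
Group 4: 1906 * 0.962 = 1834
Group 5: 1126 * 0.932 + 1353 * 0.505 = 1049 + 683 = 1732
End of period: [526, 965, 1011, 1834, 1732]
Total: 6010 → 6068; change = 58; percentage change = 1.0%

1.0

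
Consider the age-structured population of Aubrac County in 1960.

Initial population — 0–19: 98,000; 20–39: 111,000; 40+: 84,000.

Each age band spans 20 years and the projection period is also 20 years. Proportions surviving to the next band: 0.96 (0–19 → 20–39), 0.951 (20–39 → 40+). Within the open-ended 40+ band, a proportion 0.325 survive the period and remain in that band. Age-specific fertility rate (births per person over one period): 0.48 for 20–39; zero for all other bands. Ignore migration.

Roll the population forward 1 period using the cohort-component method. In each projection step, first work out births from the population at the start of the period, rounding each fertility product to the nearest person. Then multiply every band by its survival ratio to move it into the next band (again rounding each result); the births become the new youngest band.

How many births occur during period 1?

53280

Period 1:
Births: 111000 × 0.48 = 53280
20–39: 98000 × 0.96 = 94080
40+: 111000 × 0.951 + 84000 × 0.325 = 105561 + 27300 = 132861
→ [53280, 94080, 132861]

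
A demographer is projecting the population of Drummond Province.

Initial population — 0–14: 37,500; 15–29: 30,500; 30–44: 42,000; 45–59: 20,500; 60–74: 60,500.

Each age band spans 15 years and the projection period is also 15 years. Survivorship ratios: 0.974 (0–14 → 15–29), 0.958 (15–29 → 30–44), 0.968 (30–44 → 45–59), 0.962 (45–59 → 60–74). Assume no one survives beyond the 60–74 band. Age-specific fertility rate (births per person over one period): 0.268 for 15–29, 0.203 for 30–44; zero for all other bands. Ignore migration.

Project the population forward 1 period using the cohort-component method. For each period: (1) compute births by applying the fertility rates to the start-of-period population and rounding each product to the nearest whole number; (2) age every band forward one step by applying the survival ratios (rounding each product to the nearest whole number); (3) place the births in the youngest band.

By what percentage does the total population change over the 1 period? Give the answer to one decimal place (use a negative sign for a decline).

-25.2

Numbering the groups 1..5 from youngest to oldest:
[period 1]
Births: 30500 × 0.268 = 8174  |  42000 × 0.203 = 8526 — total 16700
Group 2: 37500 × 0.974 = 36525
Group 3: 30500 × 0.958 = 29219
Group 4: 42000 × 0.968 = 40656
Group 5: 20500 × 0.962 = 19721
→ [16700, 36525, 29219, 40656, 19721]
Total: 191000 → 142821; change = -48179; percentage change = -25.2%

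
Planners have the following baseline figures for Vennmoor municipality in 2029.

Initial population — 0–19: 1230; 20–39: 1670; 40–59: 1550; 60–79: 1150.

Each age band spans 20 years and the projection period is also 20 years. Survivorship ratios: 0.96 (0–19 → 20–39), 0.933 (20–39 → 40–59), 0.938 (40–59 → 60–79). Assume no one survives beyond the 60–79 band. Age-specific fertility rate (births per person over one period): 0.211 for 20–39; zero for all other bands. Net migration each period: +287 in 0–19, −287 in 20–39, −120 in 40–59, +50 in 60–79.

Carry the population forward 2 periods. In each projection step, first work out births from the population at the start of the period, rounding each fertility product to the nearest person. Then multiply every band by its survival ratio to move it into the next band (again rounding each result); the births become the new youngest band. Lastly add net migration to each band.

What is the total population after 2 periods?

Numbering the bands 1..4 from youngest to oldest:
— Period 1 —
Births: 1670 × 0.211 = 352
Band 2: 1230 × 0.96 = 1181
Band 3: 1670 × 0.933 = 1558
Band 4: 1550 × 0.938 = 1454
Net migration: Band 1 + 287 → 639; Band 2 − 287 → 894; Band 3 − 120 → 1438; Band 4 + 50 → 1504
→ [639, 894, 1438, 1504]
— Period 2 —
Births: 894 × 0.211 = 189
Band 2: 639 × 0.96 = 613
Band 3: 894 × 0.933 = 834
Band 4: 1438 × 0.938 = 1349
Net migration: Band 1 + 287 → 476; Band 2 − 287 → 326; Band 3 − 120 → 714; Band 4 + 50 → 1399
→ [476, 326, 714, 1399]
Total after period 2: 476 + 326 + 714 + 1399 = 2915

2915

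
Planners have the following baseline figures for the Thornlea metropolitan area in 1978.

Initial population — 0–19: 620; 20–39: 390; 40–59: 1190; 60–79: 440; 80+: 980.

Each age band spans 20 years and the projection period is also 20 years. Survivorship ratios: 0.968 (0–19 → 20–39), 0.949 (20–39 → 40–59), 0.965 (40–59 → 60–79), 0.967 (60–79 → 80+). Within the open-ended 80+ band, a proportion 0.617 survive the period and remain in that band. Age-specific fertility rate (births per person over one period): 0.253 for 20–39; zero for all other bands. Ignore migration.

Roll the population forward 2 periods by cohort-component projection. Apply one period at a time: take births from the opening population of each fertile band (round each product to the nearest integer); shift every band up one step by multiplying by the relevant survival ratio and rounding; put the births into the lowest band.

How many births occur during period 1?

Period 1:
Births: 390 × 0.253 = 99
20–39: 620 × 0.968 = 600
40–59: 390 × 0.949 = 370
60–79: 1190 × 0.965 = 1148
80+: 440 × 0.967 + 980 × 0.617 = 425 + 605 = 1030
→ [99, 600, 370, 1148, 1030]

99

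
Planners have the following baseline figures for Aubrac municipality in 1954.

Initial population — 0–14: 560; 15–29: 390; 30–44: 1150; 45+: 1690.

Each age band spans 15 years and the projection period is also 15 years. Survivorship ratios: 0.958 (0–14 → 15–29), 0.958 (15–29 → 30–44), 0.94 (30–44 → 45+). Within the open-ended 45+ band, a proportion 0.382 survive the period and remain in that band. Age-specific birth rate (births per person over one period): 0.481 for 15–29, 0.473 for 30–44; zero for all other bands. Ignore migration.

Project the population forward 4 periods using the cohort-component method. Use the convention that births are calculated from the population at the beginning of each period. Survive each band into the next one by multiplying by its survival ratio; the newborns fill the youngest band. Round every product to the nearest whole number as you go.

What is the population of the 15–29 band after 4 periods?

556

Numbering the bands 1..4 from youngest to oldest:
Period 1.
Births: 390 * 0.481 = 188 ; 1150 * 0.473 = 544 → 732
Band 2: 560 * 0.958 = 536
Band 3: 390 * 0.958 = 374
Band 4: 1150 * 0.94 + 1690 * 0.382 = 1081 + 646 = 1727
→ [732, 536, 374, 1727]
Period 2.
Births: 536 * 0.481 = 258 ; 374 * 0.473 = 177 → 435
Band 2: 732 * 0.958 = 701
Band 3: 536 * 0.958 = 513
Band 4: 374 * 0.94 + 1727 * 0.382 = 352 + 660 = 1012
→ [435, 701, 513, 1012]
Period 3.
Births: 701 * 0.481 = 337 ; 513 * 0.473 = 243 → 580
Band 2: 435 * 0.958 = 417
Band 3: 701 * 0.958 = 672
Band 4: 513 * 0.94 + 1012 * 0.382 = 482 + 387 = 869
→ [580, 417, 672, 869]
Period 4.
Births: 417 * 0.481 = 201 ; 672 * 0.473 = 318 → 519
Band 2: 580 * 0.958 = 556
Band 3: 417 * 0.958 = 399
Band 4: 672 * 0.94 + 869 * 0.382 = 632 + 332 = 964
→ [519, 556, 399, 964]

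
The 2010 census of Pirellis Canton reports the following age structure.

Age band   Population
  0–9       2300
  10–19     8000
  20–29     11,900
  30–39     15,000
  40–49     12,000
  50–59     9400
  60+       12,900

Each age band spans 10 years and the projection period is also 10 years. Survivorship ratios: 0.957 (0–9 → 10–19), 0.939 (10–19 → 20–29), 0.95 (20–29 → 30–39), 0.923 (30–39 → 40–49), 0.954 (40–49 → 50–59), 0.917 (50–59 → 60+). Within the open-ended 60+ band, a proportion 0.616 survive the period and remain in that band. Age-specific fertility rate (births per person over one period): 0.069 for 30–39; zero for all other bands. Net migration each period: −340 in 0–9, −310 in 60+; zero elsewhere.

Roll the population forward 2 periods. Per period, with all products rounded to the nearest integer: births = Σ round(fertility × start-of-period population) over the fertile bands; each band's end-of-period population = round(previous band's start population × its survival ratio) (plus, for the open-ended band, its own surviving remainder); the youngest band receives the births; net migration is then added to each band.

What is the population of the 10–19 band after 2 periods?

665

Period 1.
Births: 15000 × 0.069 = 1035
10–19: 2300 × 0.957 = 2201
20–29: 8000 × 0.939 = 7512
30–39: 11900 × 0.95 = 11305
40–49: 15000 × 0.923 = 13845
50–59: 12000 × 0.954 = 11448
60+: 9400 × 0.917 + 12900 × 0.616 = 8620 + 7946 = 16566
Net migration: 0–9 − 340 → 695; 60+ − 310 → 16256
Giving 695 / 2201 / 7512 / 11305 / 13845 / 11448 / 16256.
Period 2.
Births: 11305 × 0.069 = 780
10–19: 695 × 0.957 = 665
20–29: 2201 × 0.939 = 2067
30–39: 7512 × 0.95 = 7136
40–49: 11305 × 0.923 = 10435
50–59: 13845 × 0.954 = 13208
60+: 11448 × 0.917 + 16256 × 0.616 = 10498 + 10014 = 20512
Net migration: 0–9 − 340 → 440; 60+ − 310 → 20202
Giving 440 / 665 / 2067 / 7136 / 10435 / 13208 / 20202.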